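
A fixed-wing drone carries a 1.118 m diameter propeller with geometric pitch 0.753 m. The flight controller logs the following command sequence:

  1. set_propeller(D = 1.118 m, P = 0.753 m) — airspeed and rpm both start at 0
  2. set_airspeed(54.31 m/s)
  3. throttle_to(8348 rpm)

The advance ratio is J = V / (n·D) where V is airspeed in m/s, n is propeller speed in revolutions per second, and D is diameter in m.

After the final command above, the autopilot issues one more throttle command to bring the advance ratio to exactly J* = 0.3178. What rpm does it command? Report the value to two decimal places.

set_propeller: D = 1.118 m, P = 0.753 m (p = P/D = 0.673524); state ← (V=0, rpm=0)
set_airspeed(54.31): V ← 54.31 m/s
throttle_to(8348): rpm ← 8348
final state: V = 54.31 m/s, rpm = 8348 → n = rpm/60 = 139.133333 rev/s
target J* = 0.3178; solve J* = V/(n·D) for n: n = V/(J*·D) = 54.31/(0.3178 × 1.118) = 152.856569 rev/s
rpm = 60·n = 9171.394122

rpm = 9171.39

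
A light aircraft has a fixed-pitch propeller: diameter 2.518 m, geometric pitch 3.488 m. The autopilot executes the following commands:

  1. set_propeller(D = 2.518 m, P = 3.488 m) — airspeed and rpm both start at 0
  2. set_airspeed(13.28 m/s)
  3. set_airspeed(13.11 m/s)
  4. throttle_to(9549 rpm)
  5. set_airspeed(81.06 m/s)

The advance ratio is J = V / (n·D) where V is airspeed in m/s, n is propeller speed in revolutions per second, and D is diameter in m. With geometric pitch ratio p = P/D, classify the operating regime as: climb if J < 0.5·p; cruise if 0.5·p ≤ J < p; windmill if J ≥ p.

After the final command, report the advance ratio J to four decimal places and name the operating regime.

set_propeller: D = 2.518 m, P = 3.488 m (p = P/D = 1.385226); state ← (V=0, rpm=0)
set_airspeed(13.28): V ← 13.28 m/s
set_airspeed(13.11): V ← 13.11 m/s
throttle_to(9549): rpm ← 9549
set_airspeed(81.06): V ← 81.06 m/s
final state: V = 81.06 m/s, rpm = 9549 → n = rpm/60 = 159.150000 rev/s
J = V / (n·D) = 81.06 / (159.150000 × 2.518) = 0.202276
regime bands: climb J<0.6926 | cruise [0.6926, 1.3852) | windmill J≥1.3852
J = 0.2023 → climb

J = 0.2023, regime = climb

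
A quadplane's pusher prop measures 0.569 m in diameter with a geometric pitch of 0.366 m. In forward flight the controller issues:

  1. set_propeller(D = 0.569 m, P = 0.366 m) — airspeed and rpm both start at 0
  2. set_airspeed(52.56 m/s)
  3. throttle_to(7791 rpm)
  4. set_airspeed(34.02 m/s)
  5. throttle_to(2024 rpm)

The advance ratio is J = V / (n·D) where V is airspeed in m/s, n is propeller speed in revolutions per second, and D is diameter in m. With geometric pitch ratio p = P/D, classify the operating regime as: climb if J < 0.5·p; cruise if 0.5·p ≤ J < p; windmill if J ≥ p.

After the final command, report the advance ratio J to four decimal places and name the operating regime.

J = 1.7724, regime = windmill

set_propeller: D = 0.569 m, P = 0.366 m (p = P/D = 0.643234); state ← (V=0, rpm=0)
set_airspeed(52.56): V ← 52.56 m/s
throttle_to(7791): rpm ← 7791
set_airspeed(34.02): V ← 34.02 m/s
throttle_to(2024): rpm ← 2024
final state: V = 34.02 m/s, rpm = 2024 → n = rpm/60 = 33.733333 rev/s
J = V / (n·D) = 34.02 / (33.733333 × 0.569) = 1.772404
regime bands: climb J<0.3216 | cruise [0.3216, 0.6432) | windmill J≥0.6432
J = 1.7724 → windmill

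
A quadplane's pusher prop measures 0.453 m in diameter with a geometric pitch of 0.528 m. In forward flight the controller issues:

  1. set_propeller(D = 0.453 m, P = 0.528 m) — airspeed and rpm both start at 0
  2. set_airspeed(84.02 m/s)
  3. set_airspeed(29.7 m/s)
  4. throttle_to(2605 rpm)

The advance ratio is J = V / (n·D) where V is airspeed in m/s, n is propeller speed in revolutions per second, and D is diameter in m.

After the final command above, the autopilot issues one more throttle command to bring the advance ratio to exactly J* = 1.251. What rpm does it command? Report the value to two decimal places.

set_propeller: D = 0.453 m, P = 0.528 m (p = P/D = 1.165563); state ← (V=0, rpm=0)
set_airspeed(84.02): V ← 84.02 m/s
set_airspeed(29.7): V ← 29.7 m/s
throttle_to(2605): rpm ← 2605
final state: V = 29.7 m/s, rpm = 2605 → n = rpm/60 = 43.416667 rev/s
target J* = 1.251; solve J* = V/(n·D) for n: n = V/(J*·D) = 29.7/(1.251 × 0.453) = 52.408404 rev/s
rpm = 60·n = 3144.504264

rpm = 3144.50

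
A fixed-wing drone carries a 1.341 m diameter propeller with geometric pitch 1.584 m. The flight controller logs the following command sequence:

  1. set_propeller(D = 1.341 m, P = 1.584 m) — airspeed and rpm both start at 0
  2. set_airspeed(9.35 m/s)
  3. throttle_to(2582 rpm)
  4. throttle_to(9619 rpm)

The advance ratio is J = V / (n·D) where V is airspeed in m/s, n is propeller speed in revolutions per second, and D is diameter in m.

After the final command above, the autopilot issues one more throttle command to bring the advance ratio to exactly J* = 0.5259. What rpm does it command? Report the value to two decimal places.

set_propeller: D = 1.341 m, P = 1.584 m (p = P/D = 1.181208); state ← (V=0, rpm=0)
set_airspeed(9.35): V ← 9.35 m/s
throttle_to(2582): rpm ← 2582
throttle_to(9619): rpm ← 9619
final state: V = 9.35 m/s, rpm = 9619 → n = rpm/60 = 160.316667 rev/s
target J* = 0.5259; solve J* = V/(n·D) for n: n = V/(J*·D) = 9.35/(0.5259 × 1.341) = 13.258050 rev/s
rpm = 60·n = 795.483018

rpm = 795.48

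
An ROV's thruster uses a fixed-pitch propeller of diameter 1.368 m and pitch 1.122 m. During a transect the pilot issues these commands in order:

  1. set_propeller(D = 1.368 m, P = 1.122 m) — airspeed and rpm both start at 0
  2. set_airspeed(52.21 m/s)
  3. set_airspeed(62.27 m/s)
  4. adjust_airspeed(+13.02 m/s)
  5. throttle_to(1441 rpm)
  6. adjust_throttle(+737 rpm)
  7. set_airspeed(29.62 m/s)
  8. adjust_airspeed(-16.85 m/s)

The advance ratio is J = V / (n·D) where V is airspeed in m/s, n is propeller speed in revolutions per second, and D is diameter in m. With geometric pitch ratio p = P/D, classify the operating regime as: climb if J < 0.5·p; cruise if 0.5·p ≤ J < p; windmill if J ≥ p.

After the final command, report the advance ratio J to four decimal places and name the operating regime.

set_propeller: D = 1.368 m, P = 1.122 m (p = P/D = 0.820175); state ← (V=0, rpm=0)
set_airspeed(52.21): V ← 52.21 m/s
set_airspeed(62.27): V ← 62.27 m/s
adjust_airspeed(+13.02): V ← 62.27 +13.02 = 75.29 m/s
throttle_to(1441): rpm ← 1441
adjust_throttle(+737): rpm ← 1441 +737 = 2178
set_airspeed(29.62): V ← 29.62 m/s
adjust_airspeed(-16.85): V ← 29.62 -16.85 = 12.77 m/s
final state: V = 12.77 m/s, rpm = 2178 → n = rpm/60 = 36.300000 rev/s
J = V / (n·D) = 12.77 / (36.300000 × 1.368) = 0.257157
regime bands: climb J<0.4101 | cruise [0.4101, 0.8202) | windmill J≥0.8202
J = 0.2572 → climb

J = 0.2572, regime = climb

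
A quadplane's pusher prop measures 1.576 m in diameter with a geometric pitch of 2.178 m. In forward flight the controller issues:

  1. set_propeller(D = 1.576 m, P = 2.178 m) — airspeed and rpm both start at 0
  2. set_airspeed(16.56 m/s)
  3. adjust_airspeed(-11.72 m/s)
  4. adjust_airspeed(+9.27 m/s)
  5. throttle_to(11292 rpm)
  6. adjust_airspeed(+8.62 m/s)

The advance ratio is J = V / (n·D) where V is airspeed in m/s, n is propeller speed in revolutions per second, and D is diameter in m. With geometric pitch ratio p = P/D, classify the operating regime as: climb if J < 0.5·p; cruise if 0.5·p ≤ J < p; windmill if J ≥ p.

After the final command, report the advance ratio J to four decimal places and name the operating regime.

set_propeller: D = 1.576 m, P = 2.178 m (p = P/D = 1.381980); state ← (V=0, rpm=0)
set_airspeed(16.56): V ← 16.56 m/s
adjust_airspeed(-11.72): V ← 16.56 -11.72 = 4.84 m/s
adjust_airspeed(+9.27): V ← 4.84 +9.27 = 14.11 m/s
throttle_to(11292): rpm ← 11292
adjust_airspeed(+8.62): V ← 14.11 +8.62 = 22.73 m/s
final state: V = 22.73 m/s, rpm = 11292 → n = rpm/60 = 188.200000 rev/s
J = V / (n·D) = 22.73 / (188.200000 × 1.576) = 0.076634
regime bands: climb J<0.6910 | cruise [0.6910, 1.3820) | windmill J≥1.3820
J = 0.0766 → climb

J = 0.0766, regime = climb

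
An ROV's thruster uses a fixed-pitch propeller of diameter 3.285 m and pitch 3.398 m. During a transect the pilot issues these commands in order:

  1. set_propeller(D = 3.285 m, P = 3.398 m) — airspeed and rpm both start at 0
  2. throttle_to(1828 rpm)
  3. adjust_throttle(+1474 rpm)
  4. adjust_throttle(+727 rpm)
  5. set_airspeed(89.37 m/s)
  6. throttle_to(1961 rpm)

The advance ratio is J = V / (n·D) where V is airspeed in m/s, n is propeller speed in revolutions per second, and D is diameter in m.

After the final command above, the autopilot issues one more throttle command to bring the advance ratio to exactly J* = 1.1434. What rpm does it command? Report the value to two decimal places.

rpm = 1427.61

set_propeller: D = 3.285 m, P = 3.398 m (p = P/D = 1.034399); state ← (V=0, rpm=0)
throttle_to(1828): rpm ← 1828
adjust_throttle(+1474): rpm ← 1828 +1474 = 3302
adjust_throttle(+727): rpm ← 3302 +727 = 4029
set_airspeed(89.37): V ← 89.37 m/s
throttle_to(1961): rpm ← 1961
final state: V = 89.37 m/s, rpm = 1961 → n = rpm/60 = 32.683333 rev/s
target J* = 1.1434; solve J* = V/(n·D) for n: n = V/(J*·D) = 89.37/(1.1434 × 3.285) = 23.793493 rev/s
rpm = 60·n = 1427.609557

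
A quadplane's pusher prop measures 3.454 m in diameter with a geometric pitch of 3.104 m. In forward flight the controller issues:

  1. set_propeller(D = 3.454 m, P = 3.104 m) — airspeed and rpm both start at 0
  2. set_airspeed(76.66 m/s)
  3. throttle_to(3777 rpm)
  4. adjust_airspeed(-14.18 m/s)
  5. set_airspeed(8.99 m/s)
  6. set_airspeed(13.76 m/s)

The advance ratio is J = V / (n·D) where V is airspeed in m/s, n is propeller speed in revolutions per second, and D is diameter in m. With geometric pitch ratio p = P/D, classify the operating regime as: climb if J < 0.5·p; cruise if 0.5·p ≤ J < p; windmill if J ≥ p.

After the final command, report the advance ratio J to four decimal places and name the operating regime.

set_propeller: D = 3.454 m, P = 3.104 m (p = P/D = 0.898668); state ← (V=0, rpm=0)
set_airspeed(76.66): V ← 76.66 m/s
throttle_to(3777): rpm ← 3777
adjust_airspeed(-14.18): V ← 76.66 -14.18 = 62.48 m/s
set_airspeed(8.99): V ← 8.99 m/s
set_airspeed(13.76): V ← 13.76 m/s
final state: V = 13.76 m/s, rpm = 3777 → n = rpm/60 = 62.950000 rev/s
J = V / (n·D) = 13.76 / (62.950000 × 3.454) = 0.063285
regime bands: climb J<0.4493 | cruise [0.4493, 0.8987) | windmill J≥0.8987
J = 0.0633 → climb

J = 0.0633, regime = climb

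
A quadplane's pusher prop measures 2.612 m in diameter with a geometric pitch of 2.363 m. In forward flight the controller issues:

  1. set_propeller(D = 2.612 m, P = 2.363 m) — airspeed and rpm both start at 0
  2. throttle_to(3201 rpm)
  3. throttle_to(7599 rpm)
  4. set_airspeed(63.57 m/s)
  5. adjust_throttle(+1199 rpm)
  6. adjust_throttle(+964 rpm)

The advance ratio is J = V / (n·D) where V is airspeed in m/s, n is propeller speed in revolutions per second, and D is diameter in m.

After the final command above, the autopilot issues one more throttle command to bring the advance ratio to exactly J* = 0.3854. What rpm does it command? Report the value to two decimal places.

set_propeller: D = 2.612 m, P = 2.363 m (p = P/D = 0.904671); state ← (V=0, rpm=0)
throttle_to(3201): rpm ← 3201
throttle_to(7599): rpm ← 7599
set_airspeed(63.57): V ← 63.57 m/s
adjust_throttle(+1199): rpm ← 7599 +1199 = 8798
adjust_throttle(+964): rpm ← 8798 +964 = 9762
final state: V = 63.57 m/s, rpm = 9762 → n = rpm/60 = 162.700000 rev/s
target J* = 0.3854; solve J* = V/(n·D) for n: n = V/(J*·D) = 63.57/(0.3854 × 2.612) = 63.149124 rev/s
rpm = 60·n = 3788.947423

rpm = 3788.95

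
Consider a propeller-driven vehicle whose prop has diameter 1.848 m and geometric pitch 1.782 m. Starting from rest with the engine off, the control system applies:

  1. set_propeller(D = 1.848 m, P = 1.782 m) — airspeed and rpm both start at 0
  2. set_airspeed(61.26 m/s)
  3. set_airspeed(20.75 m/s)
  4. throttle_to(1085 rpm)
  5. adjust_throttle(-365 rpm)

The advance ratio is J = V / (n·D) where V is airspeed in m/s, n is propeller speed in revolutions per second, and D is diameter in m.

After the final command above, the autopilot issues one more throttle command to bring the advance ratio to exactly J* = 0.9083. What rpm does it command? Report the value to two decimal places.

rpm = 741.72

set_propeller: D = 1.848 m, P = 1.782 m (p = P/D = 0.964286); state ← (V=0, rpm=0)
set_airspeed(61.26): V ← 61.26 m/s
set_airspeed(20.75): V ← 20.75 m/s
throttle_to(1085): rpm ← 1085
adjust_throttle(-365): rpm ← 1085 -365 = 720
final state: V = 20.75 m/s, rpm = 720 → n = rpm/60 = 12.000000 rev/s
target J* = 0.9083; solve J* = V/(n·D) for n: n = V/(J*·D) = 20.75/(0.9083 × 1.848) = 12.361945 rev/s
rpm = 60·n = 741.716722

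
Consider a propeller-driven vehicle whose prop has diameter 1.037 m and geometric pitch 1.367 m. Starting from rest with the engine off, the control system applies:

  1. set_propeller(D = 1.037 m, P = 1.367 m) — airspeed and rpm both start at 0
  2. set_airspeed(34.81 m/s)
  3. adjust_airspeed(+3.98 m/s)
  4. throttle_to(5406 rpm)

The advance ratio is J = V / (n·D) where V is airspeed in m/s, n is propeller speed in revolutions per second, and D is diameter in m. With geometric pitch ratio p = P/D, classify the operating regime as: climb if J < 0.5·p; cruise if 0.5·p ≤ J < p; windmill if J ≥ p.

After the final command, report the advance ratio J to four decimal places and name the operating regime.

set_propeller: D = 1.037 m, P = 1.367 m (p = P/D = 1.318226); state ← (V=0, rpm=0)
set_airspeed(34.81): V ← 34.81 m/s
adjust_airspeed(+3.98): V ← 34.81 +3.98 = 38.79 m/s
throttle_to(5406): rpm ← 5406
final state: V = 38.79 m/s, rpm = 5406 → n = rpm/60 = 90.100000 rev/s
J = V / (n·D) = 38.79 / (90.100000 × 1.037) = 0.415161
regime bands: climb J<0.6591 | cruise [0.6591, 1.3182) | windmill J≥1.3182
J = 0.4152 → climb

J = 0.4152, regime = climb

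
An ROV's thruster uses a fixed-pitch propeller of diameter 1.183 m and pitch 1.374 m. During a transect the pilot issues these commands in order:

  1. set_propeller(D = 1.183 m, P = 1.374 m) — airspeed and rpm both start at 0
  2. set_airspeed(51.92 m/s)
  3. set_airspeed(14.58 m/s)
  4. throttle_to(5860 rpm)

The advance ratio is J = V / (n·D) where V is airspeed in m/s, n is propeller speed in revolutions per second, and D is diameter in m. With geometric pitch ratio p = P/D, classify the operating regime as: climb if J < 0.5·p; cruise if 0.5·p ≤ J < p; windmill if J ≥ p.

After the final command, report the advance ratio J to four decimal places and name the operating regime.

J = 0.1262, regime = climb

set_propeller: D = 1.183 m, P = 1.374 m (p = P/D = 1.161454); state ← (V=0, rpm=0)
set_airspeed(51.92): V ← 51.92 m/s
set_airspeed(14.58): V ← 14.58 m/s
throttle_to(5860): rpm ← 5860
final state: V = 14.58 m/s, rpm = 5860 → n = rpm/60 = 97.666667 rev/s
J = V / (n·D) = 14.58 / (97.666667 × 1.183) = 0.126190
regime bands: climb J<0.5807 | cruise [0.5807, 1.1615) | windmill J≥1.1615
J = 0.1262 → climb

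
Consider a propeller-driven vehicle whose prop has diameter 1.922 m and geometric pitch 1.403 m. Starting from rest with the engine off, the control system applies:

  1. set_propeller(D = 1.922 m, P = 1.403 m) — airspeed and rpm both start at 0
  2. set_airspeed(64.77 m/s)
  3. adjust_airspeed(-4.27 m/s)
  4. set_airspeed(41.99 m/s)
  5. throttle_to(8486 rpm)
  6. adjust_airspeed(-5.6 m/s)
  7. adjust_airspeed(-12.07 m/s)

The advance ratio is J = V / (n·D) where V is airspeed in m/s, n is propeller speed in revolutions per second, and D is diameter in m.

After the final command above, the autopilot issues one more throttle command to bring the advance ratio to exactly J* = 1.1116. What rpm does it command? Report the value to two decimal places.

rpm = 682.99

set_propeller: D = 1.922 m, P = 1.403 m (p = P/D = 0.729969); state ← (V=0, rpm=0)
set_airspeed(64.77): V ← 64.77 m/s
adjust_airspeed(-4.27): V ← 64.77 -4.27 = 60.5 m/s
set_airspeed(41.99): V ← 41.99 m/s
throttle_to(8486): rpm ← 8486
adjust_airspeed(-5.6): V ← 41.99 -5.6 = 36.39 m/s
adjust_airspeed(-12.07): V ← 36.39 -12.07 = 24.32 m/s
final state: V = 24.32 m/s, rpm = 8486 → n = rpm/60 = 141.433333 rev/s
target J* = 1.1116; solve J* = V/(n·D) for n: n = V/(J*·D) = 24.32/(1.1116 × 1.922) = 11.383129 rev/s
rpm = 60·n = 682.987727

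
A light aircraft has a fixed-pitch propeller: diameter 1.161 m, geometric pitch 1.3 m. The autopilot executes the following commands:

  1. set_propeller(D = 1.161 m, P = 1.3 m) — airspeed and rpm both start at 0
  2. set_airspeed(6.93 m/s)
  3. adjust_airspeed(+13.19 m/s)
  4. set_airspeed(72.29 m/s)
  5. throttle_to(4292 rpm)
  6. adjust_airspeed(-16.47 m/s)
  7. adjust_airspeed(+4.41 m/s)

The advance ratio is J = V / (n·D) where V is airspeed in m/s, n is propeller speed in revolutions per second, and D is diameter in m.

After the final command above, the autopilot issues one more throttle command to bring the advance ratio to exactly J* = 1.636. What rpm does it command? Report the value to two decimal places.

set_propeller: D = 1.161 m, P = 1.3 m (p = P/D = 1.119724); state ← (V=0, rpm=0)
set_airspeed(6.93): V ← 6.93 m/s
adjust_airspeed(+13.19): V ← 6.93 +13.19 = 20.12 m/s
set_airspeed(72.29): V ← 72.29 m/s
throttle_to(4292): rpm ← 4292
adjust_airspeed(-16.47): V ← 72.29 -16.47 = 55.82 m/s
adjust_airspeed(+4.41): V ← 55.82 +4.41 = 60.23 m/s
final state: V = 60.23 m/s, rpm = 4292 → n = rpm/60 = 71.533333 rev/s
target J* = 1.636; solve J* = V/(n·D) for n: n = V/(J*·D) = 60.23/(1.636 × 1.161) = 31.710080 rev/s
rpm = 60·n = 1902.604828

rpm = 1902.60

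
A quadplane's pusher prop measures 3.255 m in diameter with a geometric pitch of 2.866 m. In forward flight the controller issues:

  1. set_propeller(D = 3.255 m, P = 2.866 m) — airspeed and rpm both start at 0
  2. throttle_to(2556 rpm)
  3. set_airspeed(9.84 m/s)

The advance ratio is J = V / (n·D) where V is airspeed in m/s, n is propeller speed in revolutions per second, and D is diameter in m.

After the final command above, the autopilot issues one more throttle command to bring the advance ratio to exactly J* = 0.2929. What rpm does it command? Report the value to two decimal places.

rpm = 619.26

set_propeller: D = 3.255 m, P = 2.866 m (p = P/D = 0.880492); state ← (V=0, rpm=0)
throttle_to(2556): rpm ← 2556
set_airspeed(9.84): V ← 9.84 m/s
final state: V = 9.84 m/s, rpm = 2556 → n = rpm/60 = 42.600000 rev/s
target J* = 0.2929; solve J* = V/(n·D) for n: n = V/(J*·D) = 9.84/(0.2929 × 3.255) = 10.321070 rev/s
rpm = 60·n = 619.264215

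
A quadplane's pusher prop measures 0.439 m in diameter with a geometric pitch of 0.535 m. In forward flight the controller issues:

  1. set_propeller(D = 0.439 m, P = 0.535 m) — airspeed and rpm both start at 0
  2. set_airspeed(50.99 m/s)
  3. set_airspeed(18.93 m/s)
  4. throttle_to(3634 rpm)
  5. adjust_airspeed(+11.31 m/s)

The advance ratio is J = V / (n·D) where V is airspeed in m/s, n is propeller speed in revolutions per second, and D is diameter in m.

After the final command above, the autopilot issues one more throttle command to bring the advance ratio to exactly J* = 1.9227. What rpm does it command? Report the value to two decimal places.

rpm = 2149.60

set_propeller: D = 0.439 m, P = 0.535 m (p = P/D = 1.218679); state ← (V=0, rpm=0)
set_airspeed(50.99): V ← 50.99 m/s
set_airspeed(18.93): V ← 18.93 m/s
throttle_to(3634): rpm ← 3634
adjust_airspeed(+11.31): V ← 18.93 +11.31 = 30.24 m/s
final state: V = 30.24 m/s, rpm = 3634 → n = rpm/60 = 60.566667 rev/s
target J* = 1.9227; solve J* = V/(n·D) for n: n = V/(J*·D) = 30.24/(1.9227 × 0.439) = 35.826612 rev/s
rpm = 60·n = 2149.596720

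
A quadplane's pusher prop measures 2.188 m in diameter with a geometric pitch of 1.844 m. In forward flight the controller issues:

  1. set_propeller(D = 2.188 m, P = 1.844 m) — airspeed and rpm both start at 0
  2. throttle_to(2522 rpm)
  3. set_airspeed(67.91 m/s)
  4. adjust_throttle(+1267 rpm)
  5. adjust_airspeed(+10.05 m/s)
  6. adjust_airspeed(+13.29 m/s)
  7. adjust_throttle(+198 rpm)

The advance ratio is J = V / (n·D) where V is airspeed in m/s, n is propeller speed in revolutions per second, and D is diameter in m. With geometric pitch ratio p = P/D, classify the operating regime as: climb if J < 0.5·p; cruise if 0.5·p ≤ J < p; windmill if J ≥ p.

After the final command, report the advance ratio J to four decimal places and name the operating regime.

set_propeller: D = 2.188 m, P = 1.844 m (p = P/D = 0.842779); state ← (V=0, rpm=0)
throttle_to(2522): rpm ← 2522
set_airspeed(67.91): V ← 67.91 m/s
adjust_throttle(+1267): rpm ← 2522 +1267 = 3789
adjust_airspeed(+10.05): V ← 67.91 +10.05 = 77.96 m/s
adjust_airspeed(+13.29): V ← 77.96 +13.29 = 91.25 m/s
adjust_throttle(+198): rpm ← 3789 +198 = 3987
final state: V = 91.25 m/s, rpm = 3987 → n = rpm/60 = 66.450000 rev/s
J = V / (n·D) = 91.25 / (66.450000 × 2.188) = 0.627611
regime bands: climb J<0.4214 | cruise [0.4214, 0.8428) | windmill J≥0.8428
J = 0.6276 → cruise

J = 0.6276, regime = cruise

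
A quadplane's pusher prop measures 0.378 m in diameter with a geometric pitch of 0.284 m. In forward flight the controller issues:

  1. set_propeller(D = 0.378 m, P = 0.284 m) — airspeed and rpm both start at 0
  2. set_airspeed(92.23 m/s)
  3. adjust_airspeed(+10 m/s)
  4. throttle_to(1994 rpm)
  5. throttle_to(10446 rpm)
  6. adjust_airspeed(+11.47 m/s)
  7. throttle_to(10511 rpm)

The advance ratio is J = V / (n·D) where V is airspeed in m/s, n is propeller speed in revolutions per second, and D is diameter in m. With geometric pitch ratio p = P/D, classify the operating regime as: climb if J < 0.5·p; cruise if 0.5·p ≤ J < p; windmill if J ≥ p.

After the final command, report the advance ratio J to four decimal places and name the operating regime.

J = 1.7170, regime = windmill

set_propeller: D = 0.378 m, P = 0.284 m (p = P/D = 0.751323); state ← (V=0, rpm=0)
set_airspeed(92.23): V ← 92.23 m/s
adjust_airspeed(+10): V ← 92.23 +10 = 102.23 m/s
throttle_to(1994): rpm ← 1994
throttle_to(10446): rpm ← 10446
adjust_airspeed(+11.47): V ← 102.23 +11.47 = 113.7 m/s
throttle_to(10511): rpm ← 10511
final state: V = 113.7 m/s, rpm = 10511 → n = rpm/60 = 175.183333 rev/s
J = V / (n·D) = 113.7 / (175.183333 × 0.378) = 1.717022
regime bands: climb J<0.3757 | cruise [0.3757, 0.7513) | windmill J≥0.7513
J = 1.7170 → windmill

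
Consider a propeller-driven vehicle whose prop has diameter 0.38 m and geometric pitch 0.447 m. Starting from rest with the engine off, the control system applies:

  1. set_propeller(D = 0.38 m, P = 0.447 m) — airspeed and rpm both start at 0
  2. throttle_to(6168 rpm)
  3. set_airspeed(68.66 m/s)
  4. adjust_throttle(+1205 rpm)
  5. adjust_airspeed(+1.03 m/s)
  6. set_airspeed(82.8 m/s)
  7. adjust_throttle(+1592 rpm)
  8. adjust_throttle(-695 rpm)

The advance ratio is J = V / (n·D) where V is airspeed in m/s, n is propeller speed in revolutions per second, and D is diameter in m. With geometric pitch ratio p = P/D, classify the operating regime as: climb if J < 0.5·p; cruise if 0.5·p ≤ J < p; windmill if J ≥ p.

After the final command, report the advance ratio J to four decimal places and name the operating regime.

J = 1.5809, regime = windmill

set_propeller: D = 0.38 m, P = 0.447 m (p = P/D = 1.176316); state ← (V=0, rpm=0)
throttle_to(6168): rpm ← 6168
set_airspeed(68.66): V ← 68.66 m/s
adjust_throttle(+1205): rpm ← 6168 +1205 = 7373
adjust_airspeed(+1.03): V ← 68.66 +1.03 = 69.69 m/s
set_airspeed(82.8): V ← 82.8 m/s
adjust_throttle(+1592): rpm ← 7373 +1592 = 8965
adjust_throttle(-695): rpm ← 8965 -695 = 8270
final state: V = 82.8 m/s, rpm = 8270 → n = rpm/60 = 137.833333 rev/s
J = V / (n·D) = 82.8 / (137.833333 × 0.38) = 1.580857
regime bands: climb J<0.5882 | cruise [0.5882, 1.1763) | windmill J≥1.1763
J = 1.5809 → windmill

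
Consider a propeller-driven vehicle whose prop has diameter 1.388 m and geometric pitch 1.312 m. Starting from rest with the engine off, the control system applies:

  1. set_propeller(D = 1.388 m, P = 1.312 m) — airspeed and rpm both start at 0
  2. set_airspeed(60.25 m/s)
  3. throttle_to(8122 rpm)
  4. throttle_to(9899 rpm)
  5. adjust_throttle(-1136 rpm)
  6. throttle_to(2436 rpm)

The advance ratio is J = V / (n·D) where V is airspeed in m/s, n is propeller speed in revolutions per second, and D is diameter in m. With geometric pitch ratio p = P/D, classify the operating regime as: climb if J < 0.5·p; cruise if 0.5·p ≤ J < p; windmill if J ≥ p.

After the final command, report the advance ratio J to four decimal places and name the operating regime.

set_propeller: D = 1.388 m, P = 1.312 m (p = P/D = 0.945245); state ← (V=0, rpm=0)
set_airspeed(60.25): V ← 60.25 m/s
throttle_to(8122): rpm ← 8122
throttle_to(9899): rpm ← 9899
adjust_throttle(-1136): rpm ← 9899 -1136 = 8763
throttle_to(2436): rpm ← 2436
final state: V = 60.25 m/s, rpm = 2436 → n = rpm/60 = 40.600000 rev/s
J = V / (n·D) = 60.25 / (40.600000 × 1.388) = 1.069157
regime bands: climb J<0.4726 | cruise [0.4726, 0.9452) | windmill J≥0.9452
J = 1.0692 → windmill

J = 1.0692, regime = windmill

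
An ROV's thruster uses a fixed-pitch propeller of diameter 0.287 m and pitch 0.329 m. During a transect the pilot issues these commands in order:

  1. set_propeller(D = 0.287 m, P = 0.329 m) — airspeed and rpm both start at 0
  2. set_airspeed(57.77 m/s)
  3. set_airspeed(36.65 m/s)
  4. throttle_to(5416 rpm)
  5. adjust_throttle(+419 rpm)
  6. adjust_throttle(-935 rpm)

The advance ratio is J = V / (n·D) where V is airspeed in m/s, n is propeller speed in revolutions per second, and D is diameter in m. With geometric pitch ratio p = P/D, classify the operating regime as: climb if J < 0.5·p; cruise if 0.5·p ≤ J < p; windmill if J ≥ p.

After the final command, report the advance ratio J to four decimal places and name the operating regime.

set_propeller: D = 0.287 m, P = 0.329 m (p = P/D = 1.146341); state ← (V=0, rpm=0)
set_airspeed(57.77): V ← 57.77 m/s
set_airspeed(36.65): V ← 36.65 m/s
throttle_to(5416): rpm ← 5416
adjust_throttle(+419): rpm ← 5416 +419 = 5835
adjust_throttle(-935): rpm ← 5835 -935 = 4900
final state: V = 36.65 m/s, rpm = 4900 → n = rpm/60 = 81.666667 rev/s
J = V / (n·D) = 36.65 / (81.666667 × 0.287) = 1.563678
regime bands: climb J<0.5732 | cruise [0.5732, 1.1463) | windmill J≥1.1463
J = 1.5637 → windmill

J = 1.5637, regime = windmill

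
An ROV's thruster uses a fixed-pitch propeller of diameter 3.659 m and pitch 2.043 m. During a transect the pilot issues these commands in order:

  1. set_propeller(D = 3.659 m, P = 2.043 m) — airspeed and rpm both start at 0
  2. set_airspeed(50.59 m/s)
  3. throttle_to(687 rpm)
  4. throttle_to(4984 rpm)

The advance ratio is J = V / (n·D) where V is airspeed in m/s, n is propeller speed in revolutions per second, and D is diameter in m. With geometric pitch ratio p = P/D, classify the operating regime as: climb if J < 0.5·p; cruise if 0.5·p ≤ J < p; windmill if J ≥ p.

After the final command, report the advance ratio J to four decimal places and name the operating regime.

J = 0.1664, regime = climb

set_propeller: D = 3.659 m, P = 2.043 m (p = P/D = 0.558349); state ← (V=0, rpm=0)
set_airspeed(50.59): V ← 50.59 m/s
throttle_to(687): rpm ← 687
throttle_to(4984): rpm ← 4984
final state: V = 50.59 m/s, rpm = 4984 → n = rpm/60 = 83.066667 rev/s
J = V / (n·D) = 50.59 / (83.066667 × 3.659) = 0.166447
regime bands: climb J<0.2792 | cruise [0.2792, 0.5583) | windmill J≥0.5583
J = 0.1664 → climb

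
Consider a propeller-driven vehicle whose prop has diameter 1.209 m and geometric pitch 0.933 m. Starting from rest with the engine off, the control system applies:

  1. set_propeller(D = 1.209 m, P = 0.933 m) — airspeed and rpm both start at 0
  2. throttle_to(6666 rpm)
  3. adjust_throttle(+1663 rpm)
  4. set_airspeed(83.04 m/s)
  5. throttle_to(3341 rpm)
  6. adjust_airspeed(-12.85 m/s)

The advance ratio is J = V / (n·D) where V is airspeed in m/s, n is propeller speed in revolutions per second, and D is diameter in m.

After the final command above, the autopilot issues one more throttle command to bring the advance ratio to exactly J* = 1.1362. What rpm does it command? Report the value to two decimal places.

set_propeller: D = 1.209 m, P = 0.933 m (p = P/D = 0.771712); state ← (V=0, rpm=0)
throttle_to(6666): rpm ← 6666
adjust_throttle(+1663): rpm ← 6666 +1663 = 8329
set_airspeed(83.04): V ← 83.04 m/s
throttle_to(3341): rpm ← 3341
adjust_airspeed(-12.85): V ← 83.04 -12.85 = 70.19 m/s
final state: V = 70.19 m/s, rpm = 3341 → n = rpm/60 = 55.683333 rev/s
target J* = 1.1362; solve J* = V/(n·D) for n: n = V/(J*·D) = 70.19/(1.1362 × 1.209) = 51.096853 rev/s
rpm = 60·n = 3065.811204

rpm = 3065.81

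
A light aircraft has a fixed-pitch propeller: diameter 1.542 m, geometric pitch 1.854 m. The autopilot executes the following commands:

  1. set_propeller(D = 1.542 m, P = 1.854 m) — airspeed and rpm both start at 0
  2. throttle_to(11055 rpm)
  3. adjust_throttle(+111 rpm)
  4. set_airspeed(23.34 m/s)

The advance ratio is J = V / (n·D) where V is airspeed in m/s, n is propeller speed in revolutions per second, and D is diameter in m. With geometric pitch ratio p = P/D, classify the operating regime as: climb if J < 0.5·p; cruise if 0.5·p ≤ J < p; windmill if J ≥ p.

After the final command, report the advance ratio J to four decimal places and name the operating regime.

set_propeller: D = 1.542 m, P = 1.854 m (p = P/D = 1.202335); state ← (V=0, rpm=0)
throttle_to(11055): rpm ← 11055
adjust_throttle(+111): rpm ← 11055 +111 = 11166
set_airspeed(23.34): V ← 23.34 m/s
final state: V = 23.34 m/s, rpm = 11166 → n = rpm/60 = 186.100000 rev/s
J = V / (n·D) = 23.34 / (186.100000 × 1.542) = 0.081334
regime bands: climb J<0.6012 | cruise [0.6012, 1.2023) | windmill J≥1.2023
J = 0.0813 → climb

J = 0.0813, regime = climb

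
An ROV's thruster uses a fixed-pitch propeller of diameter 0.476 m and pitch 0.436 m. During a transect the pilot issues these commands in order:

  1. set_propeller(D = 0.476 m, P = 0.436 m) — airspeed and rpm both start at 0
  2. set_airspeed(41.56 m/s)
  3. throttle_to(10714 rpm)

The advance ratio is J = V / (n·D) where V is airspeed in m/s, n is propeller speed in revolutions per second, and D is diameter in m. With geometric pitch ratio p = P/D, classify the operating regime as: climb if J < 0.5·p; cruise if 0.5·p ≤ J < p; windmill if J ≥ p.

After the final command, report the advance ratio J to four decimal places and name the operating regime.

set_propeller: D = 0.476 m, P = 0.436 m (p = P/D = 0.915966); state ← (V=0, rpm=0)
set_airspeed(41.56): V ← 41.56 m/s
throttle_to(10714): rpm ← 10714
final state: V = 41.56 m/s, rpm = 10714 → n = rpm/60 = 178.566667 rev/s
J = V / (n·D) = 41.56 / (178.566667 × 0.476) = 0.488954
regime bands: climb J<0.4580 | cruise [0.4580, 0.9160) | windmill J≥0.9160
J = 0.4890 → cruise

J = 0.4890, regime = cruise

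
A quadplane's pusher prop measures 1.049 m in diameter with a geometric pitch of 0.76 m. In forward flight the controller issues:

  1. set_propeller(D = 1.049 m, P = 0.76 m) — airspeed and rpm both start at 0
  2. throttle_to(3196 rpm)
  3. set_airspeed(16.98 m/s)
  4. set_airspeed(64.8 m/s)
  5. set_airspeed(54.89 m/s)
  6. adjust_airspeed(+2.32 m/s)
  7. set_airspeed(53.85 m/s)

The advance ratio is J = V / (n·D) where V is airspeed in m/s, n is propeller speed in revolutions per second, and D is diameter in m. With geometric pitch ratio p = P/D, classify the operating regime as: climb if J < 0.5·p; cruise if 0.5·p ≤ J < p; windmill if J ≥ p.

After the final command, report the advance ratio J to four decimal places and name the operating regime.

J = 0.9637, regime = windmill

set_propeller: D = 1.049 m, P = 0.76 m (p = P/D = 0.724500); state ← (V=0, rpm=0)
throttle_to(3196): rpm ← 3196
set_airspeed(16.98): V ← 16.98 m/s
set_airspeed(64.8): V ← 64.8 m/s
set_airspeed(54.89): V ← 54.89 m/s
adjust_airspeed(+2.32): V ← 54.89 +2.32 = 57.21 m/s
set_airspeed(53.85): V ← 53.85 m/s
final state: V = 53.85 m/s, rpm = 3196 → n = rpm/60 = 53.266667 rev/s
J = V / (n·D) = 53.85 / (53.266667 × 1.049) = 0.963728
regime bands: climb J<0.3622 | cruise [0.3622, 0.7245) | windmill J≥0.7245
J = 0.9637 → windmill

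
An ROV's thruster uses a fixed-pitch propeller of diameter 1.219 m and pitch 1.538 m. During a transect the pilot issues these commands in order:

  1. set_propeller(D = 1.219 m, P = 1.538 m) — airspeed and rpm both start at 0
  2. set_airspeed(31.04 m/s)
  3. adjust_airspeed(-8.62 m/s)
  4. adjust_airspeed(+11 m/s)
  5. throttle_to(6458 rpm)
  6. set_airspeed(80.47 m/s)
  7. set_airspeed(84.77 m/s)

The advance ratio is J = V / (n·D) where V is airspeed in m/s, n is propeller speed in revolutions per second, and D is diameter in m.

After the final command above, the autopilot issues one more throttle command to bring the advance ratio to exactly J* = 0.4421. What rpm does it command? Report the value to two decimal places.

set_propeller: D = 1.219 m, P = 1.538 m (p = P/D = 1.261690); state ← (V=0, rpm=0)
set_airspeed(31.04): V ← 31.04 m/s
adjust_airspeed(-8.62): V ← 31.04 -8.62 = 22.42 m/s
adjust_airspeed(+11): V ← 22.42 +11 = 33.42 m/s
throttle_to(6458): rpm ← 6458
set_airspeed(80.47): V ← 80.47 m/s
set_airspeed(84.77): V ← 84.77 m/s
final state: V = 84.77 m/s, rpm = 6458 → n = rpm/60 = 107.633333 rev/s
target J* = 0.4421; solve J* = V/(n·D) for n: n = V/(J*·D) = 84.77/(0.4421 × 1.219) = 157.296103 rev/s
rpm = 60·n = 9437.766169

rpm = 9437.77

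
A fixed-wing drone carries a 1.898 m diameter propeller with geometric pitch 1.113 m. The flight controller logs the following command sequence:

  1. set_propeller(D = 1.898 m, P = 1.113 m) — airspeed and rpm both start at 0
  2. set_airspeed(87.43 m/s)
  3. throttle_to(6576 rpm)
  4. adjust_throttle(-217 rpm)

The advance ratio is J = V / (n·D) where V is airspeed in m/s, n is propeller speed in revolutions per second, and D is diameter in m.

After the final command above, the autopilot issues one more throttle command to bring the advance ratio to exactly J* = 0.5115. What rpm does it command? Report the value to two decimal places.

rpm = 5403.43

set_propeller: D = 1.898 m, P = 1.113 m (p = P/D = 0.586407); state ← (V=0, rpm=0)
set_airspeed(87.43): V ← 87.43 m/s
throttle_to(6576): rpm ← 6576
adjust_throttle(-217): rpm ← 6576 -217 = 6359
final state: V = 87.43 m/s, rpm = 6359 → n = rpm/60 = 105.983333 rev/s
target J* = 0.5115; solve J* = V/(n·D) for n: n = V/(J*·D) = 87.43/(0.5115 × 1.898) = 90.057240 rev/s
rpm = 60·n = 5403.434392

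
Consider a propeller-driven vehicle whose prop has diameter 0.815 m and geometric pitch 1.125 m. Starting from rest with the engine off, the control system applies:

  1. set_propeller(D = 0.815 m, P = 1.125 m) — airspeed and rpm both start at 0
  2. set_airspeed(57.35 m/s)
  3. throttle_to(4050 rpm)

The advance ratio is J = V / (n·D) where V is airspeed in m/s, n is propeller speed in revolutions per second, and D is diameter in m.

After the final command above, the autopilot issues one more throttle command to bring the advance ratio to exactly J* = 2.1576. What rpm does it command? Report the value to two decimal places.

set_propeller: D = 0.815 m, P = 1.125 m (p = P/D = 1.380368); state ← (V=0, rpm=0)
set_airspeed(57.35): V ← 57.35 m/s
throttle_to(4050): rpm ← 4050
final state: V = 57.35 m/s, rpm = 4050 → n = rpm/60 = 67.500000 rev/s
target J* = 2.1576; solve J* = V/(n·D) for n: n = V/(J*·D) = 57.35/(2.1576 × 0.815) = 32.614061 rev/s
rpm = 60·n = 1956.843664

rpm = 1956.84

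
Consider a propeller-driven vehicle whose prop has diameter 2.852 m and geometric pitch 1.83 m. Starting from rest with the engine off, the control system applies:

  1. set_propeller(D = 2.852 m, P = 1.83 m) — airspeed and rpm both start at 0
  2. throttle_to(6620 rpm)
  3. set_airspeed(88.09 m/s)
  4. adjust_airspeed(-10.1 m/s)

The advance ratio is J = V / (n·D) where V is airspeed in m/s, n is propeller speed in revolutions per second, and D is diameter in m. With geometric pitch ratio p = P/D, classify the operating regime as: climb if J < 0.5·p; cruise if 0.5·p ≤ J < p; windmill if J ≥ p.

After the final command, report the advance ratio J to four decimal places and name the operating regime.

set_propeller: D = 2.852 m, P = 1.83 m (p = P/D = 0.641655); state ← (V=0, rpm=0)
throttle_to(6620): rpm ← 6620
set_airspeed(88.09): V ← 88.09 m/s
adjust_airspeed(-10.1): V ← 88.09 -10.1 = 77.99 m/s
final state: V = 77.99 m/s, rpm = 6620 → n = rpm/60 = 110.333333 rev/s
J = V / (n·D) = 77.99 / (110.333333 × 2.852) = 0.247846
regime bands: climb J<0.3208 | cruise [0.3208, 0.6417) | windmill J≥0.6417
J = 0.2478 → climb

J = 0.2478, regime = climb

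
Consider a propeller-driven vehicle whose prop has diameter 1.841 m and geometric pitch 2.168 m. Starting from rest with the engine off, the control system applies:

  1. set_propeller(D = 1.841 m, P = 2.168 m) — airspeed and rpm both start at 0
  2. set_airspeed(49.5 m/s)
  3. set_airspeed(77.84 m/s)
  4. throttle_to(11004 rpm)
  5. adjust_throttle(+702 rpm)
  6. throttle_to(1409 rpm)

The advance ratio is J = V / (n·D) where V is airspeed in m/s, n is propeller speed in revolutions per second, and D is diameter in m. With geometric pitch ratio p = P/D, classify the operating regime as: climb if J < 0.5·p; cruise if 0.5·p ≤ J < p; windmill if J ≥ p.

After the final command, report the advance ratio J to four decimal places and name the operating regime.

J = 1.8005, regime = windmill

set_propeller: D = 1.841 m, P = 2.168 m (p = P/D = 1.177621); state ← (V=0, rpm=0)
set_airspeed(49.5): V ← 49.5 m/s
set_airspeed(77.84): V ← 77.84 m/s
throttle_to(11004): rpm ← 11004
adjust_throttle(+702): rpm ← 11004 +702 = 11706
throttle_to(1409): rpm ← 1409
final state: V = 77.84 m/s, rpm = 1409 → n = rpm/60 = 23.483333 rev/s
J = V / (n·D) = 77.84 / (23.483333 × 1.841) = 1.800484
regime bands: climb J<0.5888 | cruise [0.5888, 1.1776) | windmill J≥1.1776
J = 1.8005 → windmill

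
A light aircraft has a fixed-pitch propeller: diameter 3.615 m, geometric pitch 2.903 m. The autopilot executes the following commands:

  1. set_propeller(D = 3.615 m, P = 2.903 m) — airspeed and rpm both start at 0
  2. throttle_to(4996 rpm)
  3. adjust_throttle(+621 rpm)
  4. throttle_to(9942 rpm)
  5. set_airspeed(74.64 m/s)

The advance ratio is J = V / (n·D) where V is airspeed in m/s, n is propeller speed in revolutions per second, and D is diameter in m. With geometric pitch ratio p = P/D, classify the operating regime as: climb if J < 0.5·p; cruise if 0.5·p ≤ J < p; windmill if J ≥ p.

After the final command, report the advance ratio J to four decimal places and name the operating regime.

J = 0.1246, regime = climb

set_propeller: D = 3.615 m, P = 2.903 m (p = P/D = 0.803043); state ← (V=0, rpm=0)
throttle_to(4996): rpm ← 4996
adjust_throttle(+621): rpm ← 4996 +621 = 5617
throttle_to(9942): rpm ← 9942
set_airspeed(74.64): V ← 74.64 m/s
final state: V = 74.64 m/s, rpm = 9942 → n = rpm/60 = 165.700000 rev/s
J = V / (n·D) = 74.64 / (165.700000 × 3.615) = 0.124607
regime bands: climb J<0.4015 | cruise [0.4015, 0.8030) | windmill J≥0.8030
J = 0.1246 → climb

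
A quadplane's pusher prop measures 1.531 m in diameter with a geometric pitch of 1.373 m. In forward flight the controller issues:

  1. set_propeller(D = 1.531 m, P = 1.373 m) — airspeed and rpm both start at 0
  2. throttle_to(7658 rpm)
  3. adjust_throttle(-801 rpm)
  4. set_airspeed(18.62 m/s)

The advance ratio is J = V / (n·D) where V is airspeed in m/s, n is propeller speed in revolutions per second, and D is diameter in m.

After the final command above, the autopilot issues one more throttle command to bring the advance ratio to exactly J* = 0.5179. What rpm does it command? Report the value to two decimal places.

rpm = 1409.00

set_propeller: D = 1.531 m, P = 1.373 m (p = P/D = 0.896799); state ← (V=0, rpm=0)
throttle_to(7658): rpm ← 7658
adjust_throttle(-801): rpm ← 7658 -801 = 6857
set_airspeed(18.62): V ← 18.62 m/s
final state: V = 18.62 m/s, rpm = 6857 → n = rpm/60 = 114.283333 rev/s
target J* = 0.5179; solve J* = V/(n·D) for n: n = V/(J*·D) = 18.62/(0.5179 × 1.531) = 23.483270 rev/s
rpm = 60·n = 1408.996211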